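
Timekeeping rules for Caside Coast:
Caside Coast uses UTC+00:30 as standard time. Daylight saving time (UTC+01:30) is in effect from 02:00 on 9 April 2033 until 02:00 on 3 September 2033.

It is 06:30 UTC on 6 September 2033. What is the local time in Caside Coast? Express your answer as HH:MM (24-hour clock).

At the standard offset (UTC+00:30), 06:30 UTC + 0h30m = 07:00 Caside Coast standard time.
The standard-time date in Caside Coast, 6 September 2033, does not fall between 9 April and 3 September, so daylight saving is not in effect and Caside Coast is at UTC+00:30.
06:30 UTC + 0h30m = 07:00 local.

07:00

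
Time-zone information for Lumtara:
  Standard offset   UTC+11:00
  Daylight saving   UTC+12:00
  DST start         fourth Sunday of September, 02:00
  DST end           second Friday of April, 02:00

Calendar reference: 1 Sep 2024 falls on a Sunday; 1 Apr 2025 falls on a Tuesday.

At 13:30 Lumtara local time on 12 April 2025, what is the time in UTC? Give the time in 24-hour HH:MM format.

1 September 2024 is a Sunday, so the first Sunday is September 1 and the fourth is September 22.
1 April 2025 is a Tuesday, so the first Friday is April 4 and the second is April 11.
12 April 2025 is outside the daylight-saving period (22 September 2024 – 11 April 2025), so Lumtara is on standard time, UTC+11:00.
13:30 local − 11h = 02:30 UTC.

02:30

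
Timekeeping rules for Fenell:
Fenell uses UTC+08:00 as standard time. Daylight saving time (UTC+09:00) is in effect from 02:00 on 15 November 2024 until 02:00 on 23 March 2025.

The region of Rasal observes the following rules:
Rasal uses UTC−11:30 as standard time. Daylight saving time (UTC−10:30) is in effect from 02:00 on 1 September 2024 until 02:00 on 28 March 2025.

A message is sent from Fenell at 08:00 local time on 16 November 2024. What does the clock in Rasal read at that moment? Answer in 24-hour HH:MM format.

12:30

16 November 2024 lies within the daylight-saving period (15 November 2024 – 23 March 2025), so Fenell is on daylight time, UTC+09:00.
08:00 Fenell − 9h = 23:00 UTC (rolling into the previous day, 15 November 2024).
At the standard offset (UTC−11:30), 23:00 UTC − 11h30m = 11:30 Rasal standard time.
The standard-time date in Rasal, 15 November 2024, lies within the daylight-saving period (1 September 2024 – 28 March 2025), so Rasal is on daylight time, UTC−10:30.
23:00 UTC − 10h30m = 12:30 Rasal.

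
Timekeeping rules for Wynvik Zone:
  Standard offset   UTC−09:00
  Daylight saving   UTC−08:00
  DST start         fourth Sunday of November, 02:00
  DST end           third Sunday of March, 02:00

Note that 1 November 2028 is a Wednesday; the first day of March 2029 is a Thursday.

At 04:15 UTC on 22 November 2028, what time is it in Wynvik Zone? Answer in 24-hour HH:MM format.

19:15

1 November 2028 is a Wednesday, so the first Sunday is November 5 and the fourth is November 26.
1 March 2029 is a Thursday, so the first Sunday is March 4 and the third is March 18.
At the standard offset (UTC−09:00), 04:15 UTC − 9h = 19:15 Wynvik Zone standard time (rolling into the previous day, 21 November 2028).
The standard-time date in Wynvik Zone, 21 November 2028, is outside the daylight-saving period (26 November 2028 – 18 March 2029), so Wynvik Zone is on standard time, UTC−09:00.
04:15 UTC − 9h = 19:15 local (rolling into the previous day, 21 November 2028).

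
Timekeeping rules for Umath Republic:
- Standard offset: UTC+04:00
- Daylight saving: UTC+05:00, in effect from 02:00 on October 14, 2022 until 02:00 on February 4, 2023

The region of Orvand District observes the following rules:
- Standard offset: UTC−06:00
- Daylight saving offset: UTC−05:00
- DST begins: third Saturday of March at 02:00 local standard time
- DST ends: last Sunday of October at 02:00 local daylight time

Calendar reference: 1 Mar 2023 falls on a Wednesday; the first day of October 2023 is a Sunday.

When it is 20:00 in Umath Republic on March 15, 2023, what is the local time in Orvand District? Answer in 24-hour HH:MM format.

Daylight saving runs 14 October 2022 – 4 February 2023; March 15, 2023 is outside that window, so Umath Republic is on standard time at UTC+04:00.
20:00 Umath Republic − 4h = 16:00 UTC.
1 March 2023 is a Wednesday, so the first Saturday is March 4 and the third is March 18.
1 October 2023 is a Sunday, so Sundays fall on 1, 8, 15, 22, 29; the last is October 29.
At the standard offset (UTC−06:00), 16:00 UTC − 6h = 10:00 Orvand District standard time.
Daylight saving runs 18 March – 29 October; the standard-time date in Orvand District, March 15, 2023, is outside that window, so Orvand District is on standard time at UTC−06:00.
16:00 UTC − 6h = 10:00 Orvand District.

10:00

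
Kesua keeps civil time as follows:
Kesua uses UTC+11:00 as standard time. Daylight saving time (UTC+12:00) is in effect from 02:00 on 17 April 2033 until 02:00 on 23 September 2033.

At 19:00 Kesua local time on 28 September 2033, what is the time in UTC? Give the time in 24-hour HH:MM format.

28 September 2033 does not fall between 17 April and 23 September, so daylight saving is not in effect and Kesua is at UTC+11:00.
19:00 local − 11h = 08:00 UTC.

08:00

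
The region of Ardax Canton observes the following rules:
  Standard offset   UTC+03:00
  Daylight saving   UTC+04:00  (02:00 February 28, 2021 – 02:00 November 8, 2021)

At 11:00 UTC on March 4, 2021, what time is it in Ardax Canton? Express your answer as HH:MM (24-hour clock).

At the standard offset (UTC+03:00), 11:00 UTC + 3h = 14:00 Ardax Canton standard time.
Daylight saving runs 28 February – 8 November; the standard-time date in Ardax Canton, March 4, 2021, is inside that window, so Ardax Canton is at UTC+04:00.
11:00 UTC + 4h = 15:00 local.

15:00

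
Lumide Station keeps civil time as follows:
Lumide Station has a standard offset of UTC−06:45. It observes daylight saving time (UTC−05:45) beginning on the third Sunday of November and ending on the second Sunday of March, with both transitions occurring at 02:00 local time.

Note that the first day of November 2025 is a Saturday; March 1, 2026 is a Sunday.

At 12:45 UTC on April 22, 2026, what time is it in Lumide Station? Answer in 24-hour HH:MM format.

1 November 2025 is a Saturday, so the first Sunday is November 2 and the third is November 16.
1 March 2026 is a Sunday, so the first Sunday is March 1 and the second is March 8.
At the standard offset (UTC−06:45), 12:45 UTC − 6h45m = 06:00 Lumide Station standard time.
Daylight saving runs 16 November 2025 – 8 March 2026; the standard-time date in Lumide Station, April 22, 2026, is outside that window, so Lumide Station is on standard time at UTC−06:45.
12:45 UTC − 6h45m = 06:00 local.

06:00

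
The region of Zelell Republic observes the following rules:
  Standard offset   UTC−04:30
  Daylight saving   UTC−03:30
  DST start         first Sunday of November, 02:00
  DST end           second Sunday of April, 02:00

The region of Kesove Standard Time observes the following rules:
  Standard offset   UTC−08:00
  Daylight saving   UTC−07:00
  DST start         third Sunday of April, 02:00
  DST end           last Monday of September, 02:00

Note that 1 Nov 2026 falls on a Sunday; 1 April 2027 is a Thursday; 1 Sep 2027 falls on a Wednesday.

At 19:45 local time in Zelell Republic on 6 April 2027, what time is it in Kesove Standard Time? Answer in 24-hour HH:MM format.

1 November 2026 is a Sunday, so the first Sunday is November 1.
1 April 2027 is a Thursday, so the first Sunday is April 4 and the second is April 11.
6 April 2027 lies within the daylight-saving period (1 November 2026 – 11 April 2027), so Zelell Republic is on daylight time, UTC−03:30.
19:45 Zelell Republic + 3h30m = 23:15 UTC.
1 April 2027 is a Thursday, so the first Sunday is April 4 and the third is April 18.
1 September 2027 is a Wednesday, so Mondays fall on 6, 13, 20, 27; the last is September 27.
At the standard offset (UTC−08:00), 23:15 UTC − 8h = 15:15 Kesove Standard Time standard time.
Daylight saving runs 18 April – 27 September; the standard-time date in Kesove Standard Time, 6 April 2027, is outside that window, so Kesove Standard Time is on standard time at UTC−08:00.
23:15 UTC − 8h = 15:15 Kesove Standard Time.

15:15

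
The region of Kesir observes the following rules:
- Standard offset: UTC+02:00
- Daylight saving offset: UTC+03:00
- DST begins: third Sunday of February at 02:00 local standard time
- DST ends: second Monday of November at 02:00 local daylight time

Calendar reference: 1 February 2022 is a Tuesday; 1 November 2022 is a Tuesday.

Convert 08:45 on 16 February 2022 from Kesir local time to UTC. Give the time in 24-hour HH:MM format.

1 February 2022 is a Tuesday, so the first Sunday is February 6 and the third is February 20.
1 November 2022 is a Tuesday, so the first Monday is November 7 and the second is November 14.
Daylight saving runs 20 February – 14 November; 16 February 2022 is outside that window, so Kesir is on standard time at UTC+02:00.
08:45 local − 2h = 06:45 UTC.

06:45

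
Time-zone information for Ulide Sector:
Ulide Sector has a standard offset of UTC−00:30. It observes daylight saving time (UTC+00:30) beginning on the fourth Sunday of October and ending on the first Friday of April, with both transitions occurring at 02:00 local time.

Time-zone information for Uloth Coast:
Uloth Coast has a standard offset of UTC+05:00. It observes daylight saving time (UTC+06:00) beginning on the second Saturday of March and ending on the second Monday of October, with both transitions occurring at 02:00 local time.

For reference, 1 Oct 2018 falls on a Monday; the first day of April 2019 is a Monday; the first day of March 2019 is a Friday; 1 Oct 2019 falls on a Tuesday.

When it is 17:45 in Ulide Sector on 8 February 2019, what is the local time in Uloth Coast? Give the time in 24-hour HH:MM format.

1 October 2018 is a Monday, so the first Sunday is October 7 and the fourth is October 28.
1 April 2019 is a Monday, so the first Friday is April 5.
8 February 2019 lies within the daylight-saving period (28 October 2018 – 5 April 2019), so Ulide Sector is on daylight time, UTC+00:30.
17:45 Ulide Sector − 0h30m = 17:15 UTC.
1 March 2019 is a Friday, so the first Saturday is March 2 and the second is March 9.
1 October 2019 is a Tuesday, so the first Monday is October 7 and the second is October 14.
At the standard offset (UTC+05:00), 17:15 UTC + 5h = 22:15 Uloth Coast standard time.
Daylight saving runs 9 March – 14 October; the standard-time date in Uloth Coast, 8 February 2019, is outside that window, so Uloth Coast is on standard time at UTC+05:00.
17:15 UTC + 5h = 22:15 Uloth Coast.

22:15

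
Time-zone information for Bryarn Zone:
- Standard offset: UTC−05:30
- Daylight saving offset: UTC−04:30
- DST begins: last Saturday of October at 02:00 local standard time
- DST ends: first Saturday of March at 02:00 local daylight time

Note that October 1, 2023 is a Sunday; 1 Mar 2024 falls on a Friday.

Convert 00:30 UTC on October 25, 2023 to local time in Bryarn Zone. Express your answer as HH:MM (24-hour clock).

19:00

1 October 2023 is a Sunday, so Saturdays fall on 7, 14, 21, 28; the last is October 28.
1 March 2024 is a Friday, so the first Saturday is March 2.
At the standard offset (UTC−05:30), 00:30 UTC − 5h30m = 19:00 Bryarn Zone standard time (rolling into the previous day, 24 October 2023).
Daylight saving runs 28 October 2023 – 2 March 2024; the standard-time date in Bryarn Zone, October 24, 2023, is outside that window, so Bryarn Zone is on standard time at UTC−05:30.
00:30 UTC − 5h30m = 19:00 local (rolling into the previous day, 24 October 2023).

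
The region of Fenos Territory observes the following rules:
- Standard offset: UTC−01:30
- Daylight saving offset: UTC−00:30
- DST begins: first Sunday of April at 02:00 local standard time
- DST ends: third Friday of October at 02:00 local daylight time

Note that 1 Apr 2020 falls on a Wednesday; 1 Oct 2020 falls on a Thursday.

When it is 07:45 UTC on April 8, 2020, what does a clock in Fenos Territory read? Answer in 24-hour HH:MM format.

1 April 2020 is a Wednesday, so the first Sunday is April 5.
1 October 2020 is a Thursday, so the first Friday is October 2 and the third is October 16.
At the standard offset (UTC−01:30), 07:45 UTC − 1h30m = 06:15 Fenos Territory standard time.
The standard-time date in Fenos Territory, April 8, 2020, falls between 5 April and 16 October, so daylight saving is in effect and Fenos Territory is at UTC−00:30.
07:45 UTC − 0h30m = 07:15 local.

07:15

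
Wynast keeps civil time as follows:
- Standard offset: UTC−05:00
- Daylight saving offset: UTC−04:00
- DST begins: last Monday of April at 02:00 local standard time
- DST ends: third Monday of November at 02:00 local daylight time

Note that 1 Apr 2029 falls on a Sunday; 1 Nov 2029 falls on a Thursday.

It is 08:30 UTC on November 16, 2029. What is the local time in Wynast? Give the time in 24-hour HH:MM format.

1 April 2029 is a Sunday, so Mondays fall on 2, 9, 16, 23, 30; the last is April 30.
1 November 2029 is a Thursday, so the first Monday is November 5 and the third is November 19.
At the standard offset (UTC−05:00), 08:30 UTC − 5h = 03:30 Wynast standard time.
The standard-time date in Wynast, November 16, 2029, lies within the daylight-saving period (30 April – 19 November), so Wynast is on daylight time, UTC−04:00.
08:30 UTC − 4h = 04:30 local.

04:30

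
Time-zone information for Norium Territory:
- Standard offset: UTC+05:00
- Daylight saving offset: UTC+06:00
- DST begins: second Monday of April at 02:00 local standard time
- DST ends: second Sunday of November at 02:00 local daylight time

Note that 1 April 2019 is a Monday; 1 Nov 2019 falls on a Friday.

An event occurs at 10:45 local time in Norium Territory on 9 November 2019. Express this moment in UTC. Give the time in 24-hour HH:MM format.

1 April 2019 is a Monday, so the first Monday is April 1 and the second is April 8.
1 November 2019 is a Friday, so the first Sunday is November 3 and the second is November 10.
Daylight saving runs 8 April – 10 November; 9 November 2019 is inside that window, so Norium Territory is at UTC+06:00.
10:45 local − 6h = 04:45 UTC.

04:45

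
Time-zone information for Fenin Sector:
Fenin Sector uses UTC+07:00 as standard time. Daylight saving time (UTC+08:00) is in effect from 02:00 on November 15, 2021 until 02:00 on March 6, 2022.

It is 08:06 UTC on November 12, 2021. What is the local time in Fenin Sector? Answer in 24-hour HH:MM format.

15:06

At the standard offset (UTC+07:00), 08:06 UTC + 7h = 15:06 Fenin Sector standard time.
The standard-time date in Fenin Sector, November 12, 2021, is outside the daylight-saving period (15 November 2021 – 6 March 2022), so Fenin Sector is on standard time, UTC+07:00.
08:06 UTC + 7h = 15:06 local.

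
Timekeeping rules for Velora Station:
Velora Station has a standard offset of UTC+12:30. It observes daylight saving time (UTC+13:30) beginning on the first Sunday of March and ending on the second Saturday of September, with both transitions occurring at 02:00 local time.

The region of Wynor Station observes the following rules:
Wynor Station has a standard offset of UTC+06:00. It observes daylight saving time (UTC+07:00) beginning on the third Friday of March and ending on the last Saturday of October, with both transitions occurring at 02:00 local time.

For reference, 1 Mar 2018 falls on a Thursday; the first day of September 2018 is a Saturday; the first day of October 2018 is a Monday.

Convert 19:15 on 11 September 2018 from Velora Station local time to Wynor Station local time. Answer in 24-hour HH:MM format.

1 March 2018 is a Thursday, so the first Sunday is March 4.
1 September 2018 is a Saturday, so the first Saturday is September 1 and the second is September 8.
11 September 2018 is outside the daylight-saving period (4 March – 8 September), so Velora Station is on standard time, UTC+12:30.
19:15 Velora Station − 12h30m = 06:45 UTC.
1 March 2018 is a Thursday, so the first Friday is March 2 and the third is March 16.
1 October 2018 is a Monday, so Saturdays fall on 6, 13, 20, 27; the last is October 27.
At the standard offset (UTC+06:00), 06:45 UTC + 6h = 12:45 Wynor Station standard time.
The standard-time date in Wynor Station, 11 September 2018, lies within the daylight-saving period (16 March – 27 October), so Wynor Station is on daylight time, UTC+07:00.
06:45 UTC + 7h = 13:45 Wynor Station.

13:45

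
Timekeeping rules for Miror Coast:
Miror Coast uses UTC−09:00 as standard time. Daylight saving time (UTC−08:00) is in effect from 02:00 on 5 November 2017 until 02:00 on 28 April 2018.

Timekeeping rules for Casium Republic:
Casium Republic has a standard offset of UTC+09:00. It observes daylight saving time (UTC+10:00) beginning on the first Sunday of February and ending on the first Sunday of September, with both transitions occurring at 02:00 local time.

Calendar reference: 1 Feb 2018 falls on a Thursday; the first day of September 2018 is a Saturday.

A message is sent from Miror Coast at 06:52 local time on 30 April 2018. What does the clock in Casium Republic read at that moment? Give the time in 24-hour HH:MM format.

30 April 2018 does not fall between 5 November 2017 and 28 April 2018, so daylight saving is not in effect and Miror Coast is at UTC−09:00.
06:52 Miror Coast + 9h = 15:52 UTC.
1 February 2018 is a Thursday, so the first Sunday is February 4.
1 September 2018 is a Saturday, so the first Sunday is September 2.
At the standard offset (UTC+09:00), 15:52 UTC + 9h = 00:52 Casium Republic standard time (rolling into the next day, 1 May 2018).
Daylight saving runs 4 February – 2 September; the standard-time date in Casium Republic, 1 May 2018, is inside that window, so Casium Republic is at UTC+10:00.
15:52 UTC + 10h = 01:52 Casium Republic (rolling into the next day, 1 May 2018).

01:52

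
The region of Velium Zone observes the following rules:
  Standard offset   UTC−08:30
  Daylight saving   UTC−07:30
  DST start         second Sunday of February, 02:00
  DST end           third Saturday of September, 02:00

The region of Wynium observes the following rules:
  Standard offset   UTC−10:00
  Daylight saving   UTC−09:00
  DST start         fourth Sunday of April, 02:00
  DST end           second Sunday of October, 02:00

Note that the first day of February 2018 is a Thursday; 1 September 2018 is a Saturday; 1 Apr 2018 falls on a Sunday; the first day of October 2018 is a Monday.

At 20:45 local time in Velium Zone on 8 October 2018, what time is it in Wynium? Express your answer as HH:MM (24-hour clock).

1 February 2018 is a Thursday, so the first Sunday is February 4 and the second is February 11.
1 September 2018 is a Saturday, so the first Saturday is September 1 and the third is September 15.
8 October 2018 is outside the daylight-saving period (11 February – 15 September), so Velium Zone is on standard time, UTC−08:30.
20:45 Velium Zone + 8h30m = 05:15 UTC (rolling into the next day, 9 October 2018).
1 April 2018 is a Sunday, so the first Sunday is April 1 and the fourth is April 22.
1 October 2018 is a Monday, so the first Sunday is October 7 and the second is October 14.
At the standard offset (UTC−10:00), 05:15 UTC − 10h = 19:15 Wynium standard time (rolling into the previous day, 8 October 2018).
The standard-time date in Wynium, 8 October 2018, lies within the daylight-saving period (22 April – 14 October), so Wynium is on daylight time, UTC−09:00.
05:15 UTC − 9h = 20:15 Wynium (rolling into the previous day, 8 October 2018).

20:15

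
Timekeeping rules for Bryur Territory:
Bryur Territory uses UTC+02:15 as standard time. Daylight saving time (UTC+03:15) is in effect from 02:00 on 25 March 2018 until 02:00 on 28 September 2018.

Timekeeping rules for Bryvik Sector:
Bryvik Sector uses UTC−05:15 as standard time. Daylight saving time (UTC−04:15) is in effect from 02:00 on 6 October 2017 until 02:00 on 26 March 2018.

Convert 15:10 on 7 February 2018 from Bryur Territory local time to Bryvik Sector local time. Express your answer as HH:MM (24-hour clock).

7 February 2018 is outside the daylight-saving period (25 March – 28 September), so Bryur Territory is on standard time, UTC+02:15.
15:10 Bryur Territory − 2h15m = 12:55 UTC.
At the standard offset (UTC−05:15), 12:55 UTC − 5h15m = 07:40 Bryvik Sector standard time.
The standard-time date in Bryvik Sector, 7 February 2018, lies within the daylight-saving period (6 October 2017 – 26 March 2018), so Bryvik Sector is on daylight time, UTC−04:15.
12:55 UTC − 4h15m = 08:40 Bryvik Sector.

08:40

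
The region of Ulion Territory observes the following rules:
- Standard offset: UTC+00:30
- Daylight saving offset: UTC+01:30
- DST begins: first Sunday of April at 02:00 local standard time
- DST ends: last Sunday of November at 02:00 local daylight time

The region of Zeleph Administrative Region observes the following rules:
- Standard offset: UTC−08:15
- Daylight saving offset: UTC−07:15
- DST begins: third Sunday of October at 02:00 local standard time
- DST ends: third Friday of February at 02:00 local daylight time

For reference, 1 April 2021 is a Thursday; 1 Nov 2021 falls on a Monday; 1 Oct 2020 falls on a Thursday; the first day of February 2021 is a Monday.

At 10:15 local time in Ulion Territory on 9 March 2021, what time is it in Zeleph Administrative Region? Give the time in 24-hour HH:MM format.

1 April 2021 is a Thursday, so the first Sunday is April 4.
1 November 2021 is a Monday, so Sundays fall on 7, 14, 21, 28; the last is November 28.
9 March 2021 does not fall between 4 April and 28 November, so daylight saving is not in effect and Ulion Territory is at UTC+00:30.
10:15 Ulion Territory − 0h30m = 09:45 UTC.
1 October 2020 is a Thursday, so the first Sunday is October 4 and the third is October 18.
1 February 2021 is a Monday, so the first Friday is February 5 and the third is February 19.
At the standard offset (UTC−08:15), 09:45 UTC − 8h15m = 01:30 Zeleph Administrative Region standard time.
The standard-time date in Zeleph Administrative Region, 9 March 2021, is outside the daylight-saving period (18 October 2020 – 19 February 2021), so Zeleph Administrative Region is on standard time, UTC−08:15.
09:45 UTC − 8h15m = 01:30 Zeleph Administrative Region.

01:30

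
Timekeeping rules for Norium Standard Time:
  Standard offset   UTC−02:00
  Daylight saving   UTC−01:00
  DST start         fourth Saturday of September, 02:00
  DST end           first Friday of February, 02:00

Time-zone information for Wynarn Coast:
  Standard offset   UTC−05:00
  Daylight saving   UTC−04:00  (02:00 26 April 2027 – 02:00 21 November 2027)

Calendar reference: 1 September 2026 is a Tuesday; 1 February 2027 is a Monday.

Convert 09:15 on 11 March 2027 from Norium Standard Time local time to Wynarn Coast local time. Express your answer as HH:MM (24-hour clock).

06:15

1 September 2026 is a Tuesday, so the first Saturday is September 5 and the fourth is September 26.
1 February 2027 is a Monday, so the first Friday is February 5.
11 March 2027 does not fall between 26 September 2026 and 5 February 2027, so daylight saving is not in effect and Norium Standard Time is at UTC−02:00.
09:15 Norium Standard Time + 2h = 11:15 UTC.
At the standard offset (UTC−05:00), 11:15 UTC − 5h = 06:15 Wynarn Coast standard time.
Daylight saving runs 26 April – 21 November; the standard-time date in Wynarn Coast, 11 March 2027, is outside that window, so Wynarn Coast is on standard time at UTC−05:00.
11:15 UTC − 5h = 06:15 Wynarn Coast.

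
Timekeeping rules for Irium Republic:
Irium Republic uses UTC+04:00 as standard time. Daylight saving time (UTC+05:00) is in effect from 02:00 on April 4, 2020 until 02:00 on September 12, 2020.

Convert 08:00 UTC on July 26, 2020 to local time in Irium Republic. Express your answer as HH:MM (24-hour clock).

13:00

At the standard offset (UTC+04:00), 08:00 UTC + 4h = 12:00 Irium Republic standard time.
Daylight saving runs 4 April – 12 September; the standard-time date in Irium Republic, July 26, 2020, is inside that window, so Irium Republic is at UTC+05:00.
08:00 UTC + 5h = 13:00 local.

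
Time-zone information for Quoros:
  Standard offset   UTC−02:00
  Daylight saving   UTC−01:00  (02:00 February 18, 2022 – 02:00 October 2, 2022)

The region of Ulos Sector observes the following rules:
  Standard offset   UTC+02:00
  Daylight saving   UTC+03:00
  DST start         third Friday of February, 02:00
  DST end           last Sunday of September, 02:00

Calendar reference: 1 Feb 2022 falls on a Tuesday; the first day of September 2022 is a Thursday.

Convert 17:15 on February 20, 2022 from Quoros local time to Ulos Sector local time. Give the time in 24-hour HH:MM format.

Daylight saving runs 18 February – 2 October; February 20, 2022 is inside that window, so Quoros is at UTC−01:00.
17:15 Quoros + 1h = 18:15 UTC.
1 February 2022 is a Tuesday, so the first Friday is February 4 and the third is February 18.
1 September 2022 is a Thursday, so Sundays fall on 4, 11, 18, 25; the last is September 25.
At the standard offset (UTC+02:00), 18:15 UTC + 2h = 20:15 Ulos Sector standard time.
The standard-time date in Ulos Sector, February 20, 2022, falls between 18 February and 25 September, so daylight saving is in effect and Ulos Sector is at UTC+03:00.
18:15 UTC + 3h = 21:15 Ulos Sector.

21:15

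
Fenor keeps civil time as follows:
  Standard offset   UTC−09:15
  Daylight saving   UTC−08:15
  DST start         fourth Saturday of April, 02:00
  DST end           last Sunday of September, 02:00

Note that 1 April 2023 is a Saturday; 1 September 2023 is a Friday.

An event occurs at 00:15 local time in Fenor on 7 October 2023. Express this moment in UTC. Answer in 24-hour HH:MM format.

09:30

1 April 2023 is a Saturday, so the first Saturday is April 1 and the fourth is April 22.
1 September 2023 is a Friday, so Sundays fall on 3, 10, 17, 24; the last is September 24.
7 October 2023 does not fall between 22 April and 24 September, so daylight saving is not in effect and Fenor is at UTC−09:15.
00:15 local + 9h15m = 09:30 UTC.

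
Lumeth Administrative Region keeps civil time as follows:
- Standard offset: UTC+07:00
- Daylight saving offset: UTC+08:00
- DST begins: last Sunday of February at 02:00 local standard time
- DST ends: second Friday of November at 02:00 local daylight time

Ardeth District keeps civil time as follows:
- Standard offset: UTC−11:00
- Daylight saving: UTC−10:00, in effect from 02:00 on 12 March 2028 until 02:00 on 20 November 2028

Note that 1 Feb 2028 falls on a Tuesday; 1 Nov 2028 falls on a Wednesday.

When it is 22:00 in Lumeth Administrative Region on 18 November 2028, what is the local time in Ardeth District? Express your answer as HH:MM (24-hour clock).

1 February 2028 is a Tuesday, so Sundays fall on 6, 13, 20, 27; the last is February 27.
1 November 2028 is a Wednesday, so the first Friday is November 3 and the second is November 10.
Daylight saving runs 27 February – 10 November; 18 November 2028 is outside that window, so Lumeth Administrative Region is on standard time at UTC+07:00.
22:00 Lumeth Administrative Region − 7h = 15:00 UTC.
At the standard offset (UTC−11:00), 15:00 UTC − 11h = 04:00 Ardeth District standard time.
The standard-time date in Ardeth District, 18 November 2028, falls between 12 March and 20 November, so daylight saving is in effect and Ardeth District is at UTC−10:00.
15:00 UTC − 10h = 05:00 Ardeth District.

05:00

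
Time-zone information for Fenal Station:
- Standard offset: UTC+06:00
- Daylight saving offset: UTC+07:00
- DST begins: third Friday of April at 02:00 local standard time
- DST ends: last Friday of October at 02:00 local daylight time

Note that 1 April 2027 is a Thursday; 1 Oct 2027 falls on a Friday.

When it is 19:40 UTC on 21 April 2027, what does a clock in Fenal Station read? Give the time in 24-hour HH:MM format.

1 April 2027 is a Thursday, so the first Friday is April 2 and the third is April 16.
1 October 2027 is a Friday, so Fridays fall on 1, 8, 15, 22, 29; the last is October 29.
At the standard offset (UTC+06:00), 19:40 UTC + 6h = 01:40 Fenal Station standard time (rolling into the next day, 22 April 2027).
The standard-time date in Fenal Station, 22 April 2027, lies within the daylight-saving period (16 April – 29 October), so Fenal Station is on daylight time, UTC+07:00.
19:40 UTC + 7h = 02:40 local (rolling into the next day, 22 April 2027).

02:40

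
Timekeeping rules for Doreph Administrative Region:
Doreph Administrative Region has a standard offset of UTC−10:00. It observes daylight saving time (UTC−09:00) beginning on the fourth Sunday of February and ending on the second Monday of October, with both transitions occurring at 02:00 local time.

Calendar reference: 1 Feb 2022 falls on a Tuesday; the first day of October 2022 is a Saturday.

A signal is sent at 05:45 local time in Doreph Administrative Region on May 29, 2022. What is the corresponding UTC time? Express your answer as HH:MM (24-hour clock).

14:45

1 February 2022 is a Tuesday, so the first Sunday is February 6 and the fourth is February 27.
1 October 2022 is a Saturday, so the first Monday is October 3 and the second is October 10.
Daylight saving runs 27 February – 10 October; May 29, 2022 is inside that window, so Doreph Administrative Region is at UTC−09:00.
05:45 local + 9h = 14:45 UTC.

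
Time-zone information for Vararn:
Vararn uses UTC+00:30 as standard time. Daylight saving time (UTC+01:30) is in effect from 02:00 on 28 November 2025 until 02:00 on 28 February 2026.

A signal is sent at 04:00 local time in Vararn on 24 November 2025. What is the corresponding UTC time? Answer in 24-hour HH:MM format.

03:30

24 November 2025 is outside the daylight-saving period (28 November 2025 – 28 February 2026), so Vararn is on standard time, UTC+00:30.
04:00 local − 0h30m = 03:30 UTC.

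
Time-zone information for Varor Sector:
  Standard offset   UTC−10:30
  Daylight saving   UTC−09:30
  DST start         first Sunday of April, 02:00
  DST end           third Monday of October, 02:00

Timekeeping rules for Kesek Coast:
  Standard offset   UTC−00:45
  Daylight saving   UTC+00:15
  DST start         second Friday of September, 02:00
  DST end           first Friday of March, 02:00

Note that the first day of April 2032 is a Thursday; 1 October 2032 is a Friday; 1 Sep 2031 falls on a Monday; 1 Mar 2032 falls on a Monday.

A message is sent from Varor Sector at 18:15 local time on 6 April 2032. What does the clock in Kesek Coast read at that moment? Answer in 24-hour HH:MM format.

03:00

1 April 2032 is a Thursday, so the first Sunday is April 4.
1 October 2032 is a Friday, so the first Monday is October 4 and the third is October 18.
6 April 2032 falls between 4 April and 18 October, so daylight saving is in effect and Varor Sector is at UTC−09:30.
18:15 Varor Sector + 9h30m = 03:45 UTC (rolling into the next day, 7 April 2032).
1 September 2031 is a Monday, so the first Friday is September 5 and the second is September 12.
1 March 2032 is a Monday, so the first Friday is March 5.
At the standard offset (UTC−00:45), 03:45 UTC − 0h45m = 03:00 Kesek Coast standard time.
The standard-time date in Kesek Coast, 7 April 2032, is outside the daylight-saving period (12 September 2031 – 5 March 2032), so Kesek Coast is on standard time, UTC−00:45.
03:45 UTC − 0h45m = 03:00 Kesek Coast.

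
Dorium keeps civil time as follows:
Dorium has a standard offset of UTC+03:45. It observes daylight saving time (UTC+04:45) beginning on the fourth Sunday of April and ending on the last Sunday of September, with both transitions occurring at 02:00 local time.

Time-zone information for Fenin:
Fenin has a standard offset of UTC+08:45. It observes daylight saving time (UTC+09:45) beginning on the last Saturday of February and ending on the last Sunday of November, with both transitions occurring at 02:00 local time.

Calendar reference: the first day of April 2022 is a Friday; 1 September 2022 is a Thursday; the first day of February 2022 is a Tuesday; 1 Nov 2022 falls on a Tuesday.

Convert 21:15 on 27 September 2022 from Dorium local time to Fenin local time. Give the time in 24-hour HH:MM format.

1 April 2022 is a Friday, so the first Sunday is April 3 and the fourth is April 24.
1 September 2022 is a Thursday, so Sundays fall on 4, 11, 18, 25; the last is September 25.
Daylight saving runs 24 April – 25 September; 27 September 2022 is outside that window, so Dorium is on standard time at UTC+03:45.
21:15 Dorium − 3h45m = 17:30 UTC.
1 February 2022 is a Tuesday, so Saturdays fall on 5, 12, 19, 26; the last is February 26.
1 November 2022 is a Tuesday, so Sundays fall on 6, 13, 20, 27; the last is November 27.
At the standard offset (UTC+08:45), 17:30 UTC + 8h45m = 02:15 Fenin standard time (rolling into the next day, 28 September 2022).
The standard-time date in Fenin, 28 September 2022, lies within the daylight-saving period (26 February – 27 November), so Fenin is on daylight time, UTC+09:45.
17:30 UTC + 9h45m = 03:15 Fenin (rolling into the next day, 28 September 2022).

03:15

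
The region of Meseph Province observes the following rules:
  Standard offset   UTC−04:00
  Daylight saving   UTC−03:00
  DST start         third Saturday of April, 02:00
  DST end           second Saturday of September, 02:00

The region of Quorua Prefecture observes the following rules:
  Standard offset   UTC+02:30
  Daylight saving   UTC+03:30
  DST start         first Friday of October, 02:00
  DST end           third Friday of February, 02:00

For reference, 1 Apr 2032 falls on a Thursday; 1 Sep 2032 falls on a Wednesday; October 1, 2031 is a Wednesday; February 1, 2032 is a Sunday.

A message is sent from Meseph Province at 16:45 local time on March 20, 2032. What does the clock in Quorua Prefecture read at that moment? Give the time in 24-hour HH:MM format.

1 April 2032 is a Thursday, so the first Saturday is April 3 and the third is April 17.
1 September 2032 is a Wednesday, so the first Saturday is September 4 and the second is September 11.
Daylight saving runs 17 April – 11 September; March 20, 2032 is outside that window, so Meseph Province is on standard time at UTC−04:00.
16:45 Meseph Province + 4h = 20:45 UTC.
1 October 2031 is a Wednesday, so the first Friday is October 3.
1 February 2032 is a Sunday, so the first Friday is February 6 and the third is February 20.
At the standard offset (UTC+02:30), 20:45 UTC + 2h30m = 23:15 Quorua Prefecture standard time.
The standard-time date in Quorua Prefecture, March 20, 2032, does not fall between 3 October 2031 and 20 February 2032, so daylight saving is not in effect and Quorua Prefecture is at UTC+02:30.
20:45 UTC + 2h30m = 23:15 Quorua Prefecture.

23:15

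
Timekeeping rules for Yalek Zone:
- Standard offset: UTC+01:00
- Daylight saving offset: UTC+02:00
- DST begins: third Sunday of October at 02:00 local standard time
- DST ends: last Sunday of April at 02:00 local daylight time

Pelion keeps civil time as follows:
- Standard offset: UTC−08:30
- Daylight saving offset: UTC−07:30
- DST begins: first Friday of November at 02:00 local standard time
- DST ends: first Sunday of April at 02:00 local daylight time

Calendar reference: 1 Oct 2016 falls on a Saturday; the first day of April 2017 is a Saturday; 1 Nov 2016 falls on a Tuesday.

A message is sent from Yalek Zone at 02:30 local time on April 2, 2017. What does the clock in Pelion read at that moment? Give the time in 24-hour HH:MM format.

17:00

1 October 2016 is a Saturday, so the first Sunday is October 2 and the third is October 16.
1 April 2017 is a Saturday, so Sundays fall on 2, 9, 16, 23, 30; the last is April 30.
Daylight saving runs 16 October 2016 – 30 April 2017; April 2, 2017 is inside that window, so Yalek Zone is at UTC+02:00.
02:30 Yalek Zone − 2h = 00:30 UTC.
1 November 2016 is a Tuesday, so the first Friday is November 4.
1 April 2017 is a Saturday, so the first Sunday is April 2.
At the standard offset (UTC−08:30), 00:30 UTC − 8h30m = 16:00 Pelion standard time (rolling into the previous day, 1 April 2017).
The standard-time date in Pelion, April 1, 2017, lies within the daylight-saving period (4 November 2016 – 2 April 2017), so Pelion is on daylight time, UTC−07:30.
00:30 UTC − 7h30m = 17:00 Pelion (rolling into the previous day, 1 April 2017).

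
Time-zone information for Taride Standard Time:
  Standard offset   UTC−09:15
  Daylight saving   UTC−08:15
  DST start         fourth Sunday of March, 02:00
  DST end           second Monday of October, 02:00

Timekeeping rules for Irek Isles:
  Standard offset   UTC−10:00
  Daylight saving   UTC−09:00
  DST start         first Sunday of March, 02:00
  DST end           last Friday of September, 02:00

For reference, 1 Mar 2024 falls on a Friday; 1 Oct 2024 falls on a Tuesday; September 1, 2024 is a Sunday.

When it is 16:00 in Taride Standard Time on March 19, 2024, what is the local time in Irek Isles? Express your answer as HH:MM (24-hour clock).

1 March 2024 is a Friday, so the first Sunday is March 3 and the fourth is March 24.
1 October 2024 is a Tuesday, so the first Monday is October 7 and the second is October 14.
March 19, 2024 is outside the daylight-saving period (24 March – 14 October), so Taride Standard Time is on standard time, UTC−09:15.
16:00 Taride Standard Time + 9h15m = 01:15 UTC (rolling into the next day, 20 March 2024).
1 March 2024 is a Friday, so the first Sunday is March 3.
1 September 2024 is a Sunday, so Fridays fall on 6, 13, 20, 27; the last is September 27.
At the standard offset (UTC−10:00), 01:15 UTC − 10h = 15:15 Irek Isles standard time (rolling into the previous day, 19 March 2024).
The standard-time date in Irek Isles, March 19, 2024, falls between 3 March and 27 September, so daylight saving is in effect and Irek Isles is at UTC−09:00.
01:15 UTC − 9h = 16:15 Irek Isles (rolling into the previous day, 19 March 2024).

16:15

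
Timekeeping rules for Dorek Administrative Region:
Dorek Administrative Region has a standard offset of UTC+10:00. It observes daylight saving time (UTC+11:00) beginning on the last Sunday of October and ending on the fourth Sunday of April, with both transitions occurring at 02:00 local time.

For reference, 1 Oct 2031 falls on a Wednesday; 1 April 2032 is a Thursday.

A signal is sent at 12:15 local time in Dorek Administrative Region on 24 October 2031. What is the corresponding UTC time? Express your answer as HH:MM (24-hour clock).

1 October 2031 is a Wednesday, so Sundays fall on 5, 12, 19, 26; the last is October 26.
1 April 2032 is a Thursday, so the first Sunday is April 4 and the fourth is April 25.
Daylight saving runs 26 October 2031 – 25 April 2032; 24 October 2031 is outside that window, so Dorek Administrative Region is on standard time at UTC+10:00.
12:15 local − 10h = 02:15 UTC.

02:15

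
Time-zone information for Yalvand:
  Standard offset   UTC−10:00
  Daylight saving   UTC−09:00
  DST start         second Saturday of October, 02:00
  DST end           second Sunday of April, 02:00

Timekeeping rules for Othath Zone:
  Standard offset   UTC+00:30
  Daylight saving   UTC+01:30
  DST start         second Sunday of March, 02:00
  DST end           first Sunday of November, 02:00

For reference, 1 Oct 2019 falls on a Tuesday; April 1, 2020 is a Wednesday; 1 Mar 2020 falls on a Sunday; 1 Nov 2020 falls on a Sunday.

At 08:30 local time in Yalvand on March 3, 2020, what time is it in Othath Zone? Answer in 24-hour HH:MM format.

18:00

1 October 2019 is a Tuesday, so the first Saturday is October 5 and the second is October 12.
1 April 2020 is a Wednesday, so the first Sunday is April 5 and the second is April 12.
March 3, 2020 falls between 12 October 2019 and 12 April 2020, so daylight saving is in effect and Yalvand is at UTC−09:00.
08:30 Yalvand + 9h = 17:30 UTC.
1 March 2020 is a Sunday, so the first Sunday is March 1 and the second is March 8.
1 November 2020 is a Sunday, so the first Sunday is November 1.
At the standard offset (UTC+00:30), 17:30 UTC + 0h30m = 18:00 Othath Zone standard time.
Daylight saving runs 8 March – 1 November; the standard-time date in Othath Zone, March 3, 2020, is outside that window, so Othath Zone is on standard time at UTC+00:30.
17:30 UTC + 0h30m = 18:00 Othath Zone.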